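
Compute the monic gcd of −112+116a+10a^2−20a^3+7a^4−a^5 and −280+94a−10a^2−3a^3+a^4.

−56+30a−8a^2+a^3

Repeated division with remainder:
  −a^5+7a^4−20a^3+10a^2+116a−112 = (−a+4)(a^4−3a^3−10a^2+94a−280) + (−18a^3+144a^2−540a+1008)
  a^4−3a^3−10a^2+94a−280 = (−(1/18)a−5/18)(−18a^3+144a^2−540a+1008) + (0)
Last nonzero remainder: −18a^3+144a^2−540a+1008. Dividing through by −18 gives the monic gcd a^3−8a^2+30a−56.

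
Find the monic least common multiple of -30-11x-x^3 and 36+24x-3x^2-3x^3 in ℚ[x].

By polynomial division,
  -x^3-11x-30 = (1/3)(-3x^3-3x^2+24x+36) + (x^2-19x-42)
  -3x^3-3x^2+24x+36 = (-3x-60)(x^2-19x-42) + (-1242x-2484)
  x^2-19x-42 = (-(1/1242)x+7/414)(-1242x-2484) + (0)
Last nonzero remainder: -1242x-2484. Dividing through by -1242 gives the monic gcd x+2.
Then lcm(f, g) = f·g / gcd(f, g); expanding and making the result monic gives the answer.

-180-96x+19x^2+5x^3-x^4+x^5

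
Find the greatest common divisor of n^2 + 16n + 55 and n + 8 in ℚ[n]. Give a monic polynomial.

1

Apply the Euclidean algorithm:
  n^2 + 16n + 55 = (n + 8)(n + 8) + (-9)
  n + 8 = (-(1/9)n - 8/9)(-9) + (0)
The last nonzero remainder is the constant -9, so the polynomials are coprime and gcd = 1.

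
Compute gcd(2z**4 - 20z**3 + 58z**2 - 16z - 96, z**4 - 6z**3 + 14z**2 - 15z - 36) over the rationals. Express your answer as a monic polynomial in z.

z**2 - 3z - 4

Euclidean algorithm in ℚ[z]:
  2z**4 - 20z**3 + 58z**2 - 16z - 96 = (2)(z**4 - 6z**3 + 14z**2 - 15z - 36) + (-8z**3 + 30z**2 + 14z - 24)
  z**4 - 6z**3 + 14z**2 - 15z - 36 = (-(1/8)z + 9/32)(-8z**3 + 30z**2 + 14z - 24) + ((117/16)z**2 - (351/16)z - 117/4)
  -8z**3 + 30z**2 + 14z - 24 = (-(128/117)z + 32/39)((117/16)z**2 - (351/16)z - 117/4) + (0)
Last nonzero remainder: (117/16)z**2 - (351/16)z - 117/4. Dividing through by 117/16 gives the monic gcd z**2 - 3z - 4.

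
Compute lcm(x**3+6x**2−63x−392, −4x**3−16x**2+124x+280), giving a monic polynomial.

x**5+3x**4−91x**3−263x**2+1806x+3920

By polynomial division,
  x**3+6x**2−63x−392 = (−1/4)(−4x**3−16x**2+124x+280) + (2x**2−32x−322)
  −4x**3−16x**2+124x+280 = (−2x−40)(2x**2−32x−322) + (−1800x−12600)
  2x**2−32x−322 = (−(1/900)x+23/900)(−1800x−12600) + (0)
Last nonzero remainder: −1800x−12600. Dividing through by −1800 gives the monic gcd x+7.
Then lcm(f, g) = f·g / gcd(f, g); expanding and making the result monic gives the answer.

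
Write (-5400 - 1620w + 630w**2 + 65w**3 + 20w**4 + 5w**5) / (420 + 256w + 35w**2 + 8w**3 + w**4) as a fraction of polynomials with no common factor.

Apply the Euclidean algorithm:
  5w**5 + 20w**4 + 65w**3 + 630w**2 - 1620w - 5400 = (5w - 20)(w**4 + 8w**3 + 35w**2 + 256w + 420) + (50w**3 + 50w**2 + 1400w + 3000)
  w**4 + 8w**3 + 35w**2 + 256w + 420 = ((1/50)w + 7/50)(50w**3 + 50w**2 + 1400w + 3000) + (0)
Last nonzero remainder: 50w**3 + 50w**2 + 1400w + 3000. Dividing through by 50 gives the monic gcd w**3 + w**2 + 28w + 60.
Cancel w**3 + w**2 + 28w + 60 from numerator and denominator to get the reduced form.

(-90 + 15w + 5w**2)/(7 + w)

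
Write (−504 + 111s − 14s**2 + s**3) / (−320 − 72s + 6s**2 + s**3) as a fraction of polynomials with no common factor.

(63 − 6s + s**2)/(40 + 14s + s**2)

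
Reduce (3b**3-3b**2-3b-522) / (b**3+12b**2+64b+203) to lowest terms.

Euclidean algorithm in ℚ[b]:
  3b**3-3b**2-3b-522 = (3)(b**3+12b**2+64b+203) + (-39b**2-195b-1131)
  b**3+12b**2+64b+203 = (-(1/39)b-7/39)(-39b**2-195b-1131) + (0)
Last nonzero remainder: -39b**2-195b-1131. Dividing through by -39 gives the monic gcd b**2+5b+29.
Cancel b**2+5b+29 from numerator and denominator to get the reduced form.

(3b-18)/(b+7)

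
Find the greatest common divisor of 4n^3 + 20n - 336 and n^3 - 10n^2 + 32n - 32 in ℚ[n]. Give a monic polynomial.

n - 4

By polynomial division,
  4n^3 + 20n - 336 = (4)(n^3 - 10n^2 + 32n - 32) + (40n^2 - 108n - 208)
  n^3 - 10n^2 + 32n - 32 = ((1/40)n - 73/400)(40n^2 - 108n - 208) + ((1749/100)n - 1749/25)
  40n^2 - 108n - 208 = ((4000/1749)n + 5200/1749)((1749/100)n - 1749/25) + (0)
Last nonzero remainder: (1749/100)n - 1749/25. Dividing through by 1749/100 gives the monic gcd n - 4.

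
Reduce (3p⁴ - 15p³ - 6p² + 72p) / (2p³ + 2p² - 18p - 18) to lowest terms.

(3p³ - 6p² - 24p)/(2p² + 8p + 6)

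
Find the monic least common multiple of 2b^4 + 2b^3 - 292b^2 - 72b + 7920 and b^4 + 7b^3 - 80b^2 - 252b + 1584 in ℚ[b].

By polynomial division,
  2b^4 + 2b^3 - 292b^2 - 72b + 7920 = (2)(b^4 + 7b^3 - 80b^2 - 252b + 1584) + (-12b^3 - 132b^2 + 432b + 4752)
  b^4 + 7b^3 - 80b^2 - 252b + 1584 = (-(1/12)b + 1/3)(-12b^3 - 132b^2 + 432b + 4752) + (0)
Last nonzero remainder: -12b^3 - 132b^2 + 432b + 4752. Dividing through by -12 gives the monic gcd b^3 + 11b^2 - 36b - 396.
Then lcm(f, g) = f·g / gcd(f, g); expanding and making the result monic gives the answer.

b^5 - 3b^4 - 150b^3 + 548b^2 + 4104b - 15840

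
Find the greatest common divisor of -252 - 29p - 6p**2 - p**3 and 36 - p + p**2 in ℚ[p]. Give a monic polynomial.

Euclidean algorithm in ℚ[p]:
  -p**3 - 6p**2 - 29p - 252 = (-p - 7)(p**2 - p + 36) + (0)
The last nonzero remainder p**2 - p + 36 is already monic.

36 - p + p**2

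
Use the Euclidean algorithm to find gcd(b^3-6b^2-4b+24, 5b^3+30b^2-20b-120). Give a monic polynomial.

b^2-4

By polynomial division,
  b^3-6b^2-4b+24 = (1/5)(5b^3+30b^2-20b-120) + (-12b^2+48)
  5b^3+30b^2-20b-120 = (-(5/12)b-5/2)(-12b^2+48) + (0)
Last nonzero remainder: -12b^2+48. Dividing through by -12 gives the monic gcd b^2-4.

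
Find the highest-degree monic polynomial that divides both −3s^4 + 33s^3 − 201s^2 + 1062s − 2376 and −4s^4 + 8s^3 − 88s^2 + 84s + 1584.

Euclidean algorithm in ℚ[s]:
  −3s^4 + 33s^3 − 201s^2 + 1062s − 2376 = (3/4)(−4s^4 + 8s^3 − 88s^2 + 84s + 1584) + (27s^3 − 135s^2 + 999s − 3564)
  −4s^4 + 8s^3 − 88s^2 + 84s + 1584 = (−(4/27)s − 4/9)(27s^3 − 135s^2 + 999s − 3564) + (0)
Last nonzero remainder: 27s^3 − 135s^2 + 999s − 3564. Dividing through by 27 gives the monic gcd s^3 − 5s^2 + 37s − 132.

s^3 − 5s^2 + 37s − 132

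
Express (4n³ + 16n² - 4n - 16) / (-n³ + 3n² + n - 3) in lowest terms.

(-4n - 16)/(n - 3)

Apply the Euclidean algorithm:
  4n³ + 16n² - 4n - 16 = (-4)(-n³ + 3n² + n - 3) + (28n² - 28)
  -n³ + 3n² + n - 3 = (-(1/28)n + 3/28)(28n² - 28) + (0)
Last nonzero remainder: 28n² - 28. Dividing through by 28 gives the monic gcd n² - 1.
Cancel n² - 1 from numerator and denominator to get the reduced form.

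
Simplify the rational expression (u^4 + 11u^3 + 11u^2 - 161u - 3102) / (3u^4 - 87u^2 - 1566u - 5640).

Repeated division with remainder:
  u^4 + 11u^3 + 11u^2 - 161u - 3102 = (1/3)(3u^4 - 87u^2 - 1566u - 5640) + (11u^3 + 40u^2 + 361u - 1222)
  3u^4 - 87u^2 - 1566u - 5640 = ((3/11)u - 120/121)(11u^3 + 40u^2 + 361u - 1222) + (-(17640/121)u^2 - (105840/121)u - 829080/121)
  11u^3 + 40u^2 + 361u - 1222 = (-(1331/17640)u + 1573/8820)(-(17640/121)u^2 - (105840/121)u - 829080/121) + (0)
Last nonzero remainder: -(17640/121)u^2 - (105840/121)u - 829080/121. Dividing through by -17640/121 gives the monic gcd u^2 + 6u + 47.
Cancel u^2 + 6u + 47 from numerator and denominator to get the reduced form.

(u^2 + 5u - 66)/(3u^2 - 18u - 120)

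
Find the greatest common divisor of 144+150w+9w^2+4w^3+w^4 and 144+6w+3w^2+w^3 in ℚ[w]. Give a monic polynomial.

Apply the Euclidean algorithm:
  w^4+4w^3+9w^2+150w+144 = (w+1)(w^3+3w^2+6w+144) + (0)
The last nonzero remainder w^3+3w^2+6w+144 is already monic.

144+6w+3w^2+w^3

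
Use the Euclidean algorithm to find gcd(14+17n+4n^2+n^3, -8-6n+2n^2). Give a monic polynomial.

Euclidean algorithm in ℚ[n]:
  n^3+4n^2+17n+14 = ((1/2)n+7/2)(2n^2-6n-8) + (42n+42)
  2n^2-6n-8 = ((1/21)n-4/21)(42n+42) + (0)
Last nonzero remainder: 42n+42. Dividing through by 42 gives the monic gcd n+1.

1+n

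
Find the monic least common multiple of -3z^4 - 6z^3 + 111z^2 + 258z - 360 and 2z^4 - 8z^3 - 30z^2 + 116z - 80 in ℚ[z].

z^6 - 5z^5 - 41z^4 + 193z^3 + 352z^2 - 1700z + 1200

By polynomial division,
  -3z^4 - 6z^3 + 111z^2 + 258z - 360 = (-3/2)(2z^4 - 8z^3 - 30z^2 + 116z - 80) + (-18z^3 + 66z^2 + 432z - 480)
  2z^4 - 8z^3 - 30z^2 + 116z - 80 = (-(1/9)z + 1/27)(-18z^3 + 66z^2 + 432z - 480) + ((140/9)z^2 + (140/3)z - 560/9)
  -18z^3 + 66z^2 + 432z - 480 = (-(81/70)z + 54/7)((140/9)z^2 + (140/3)z - 560/9) + (0)
Last nonzero remainder: (140/9)z^2 + (140/3)z - 560/9. Dividing through by 140/9 gives the monic gcd z^2 + 3z - 4.
Then lcm(f, g) = f·g / gcd(f, g); expanding and making the result monic gives the answer.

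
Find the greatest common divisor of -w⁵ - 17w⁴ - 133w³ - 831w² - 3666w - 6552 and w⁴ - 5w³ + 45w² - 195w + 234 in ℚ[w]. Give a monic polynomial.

w² + 39

By polynomial division,
  -w⁵ - 17w⁴ - 133w³ - 831w² - 3666w - 6552 = (-w - 22)(w⁴ - 5w³ + 45w² - 195w + 234) + (-198w³ - 36w² - 7722w - 1404)
  w⁴ - 5w³ + 45w² - 195w + 234 = (-(1/198)w + 19/726)(-198w³ - 36w² - 7722w - 1404) + ((840/121)w² + 32760/121)
  -198w³ - 36w² - 7722w - 1404 = (-(3993/140)w - 363/70)((840/121)w² + 32760/121) + (0)
Last nonzero remainder: (840/121)w² + 32760/121. Dividing through by 840/121 gives the monic gcd w² + 39.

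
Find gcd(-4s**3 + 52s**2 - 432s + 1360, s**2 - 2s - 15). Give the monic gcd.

s - 5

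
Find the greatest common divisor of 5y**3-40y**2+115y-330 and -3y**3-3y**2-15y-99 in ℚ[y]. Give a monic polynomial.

Repeated division with remainder:
  5y**3-40y**2+115y-330 = (-5/3)(-3y**3-3y**2-15y-99) + (-45y**2+90y-495)
  -3y**3-3y**2-15y-99 = ((1/15)y+1/5)(-45y**2+90y-495) + (0)
Last nonzero remainder: -45y**2+90y-495. Dividing through by -45 gives the monic gcd y**2-2y+11.

y**2-2y+11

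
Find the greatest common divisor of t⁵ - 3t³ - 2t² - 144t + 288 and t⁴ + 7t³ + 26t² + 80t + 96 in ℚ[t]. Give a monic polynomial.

t³ + 5t² + 16t + 48

Euclidean algorithm in ℚ[t]:
  t⁵ - 3t³ - 2t² - 144t + 288 = (t - 7)(t⁴ + 7t³ + 26t² + 80t + 96) + (20t³ + 100t² + 320t + 960)
  t⁴ + 7t³ + 26t² + 80t + 96 = ((1/20)t + 1/10)(20t³ + 100t² + 320t + 960) + (0)
Last nonzero remainder: 20t³ + 100t² + 320t + 960. Dividing through by 20 gives the monic gcd t³ + 5t² + 16t + 48.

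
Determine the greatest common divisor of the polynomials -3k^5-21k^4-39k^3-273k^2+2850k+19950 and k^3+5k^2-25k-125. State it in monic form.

By polynomial division,
  -3k^5-21k^4-39k^3-273k^2+2850k+19950 = (-3k^2-6k-84)(k^3+5k^2-25k-125) + (-378k^2+9450)
  k^3+5k^2-25k-125 = (-(1/378)k-5/378)(-378k^2+9450) + (0)
Last nonzero remainder: -378k^2+9450. Dividing through by -378 gives the monic gcd k^2-25.

k^2-25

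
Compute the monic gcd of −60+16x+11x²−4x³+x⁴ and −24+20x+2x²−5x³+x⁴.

Euclidean algorithm in ℚ[x]:
  x⁴−4x³+11x²+16x−60 = (x⁴−5x³+2x²+20x−24) + (x³+9x²−4x−36)
  x⁴−5x³+2x²+20x−24 = (x−14)(x³+9x²−4x−36) + (132x²−528)
  x³+9x²−4x−36 = ((1/132)x+3/44)(132x²−528) + (0)
Last nonzero remainder: 132x²−528. Dividing through by 132 gives the monic gcd x²−4.

−4+x²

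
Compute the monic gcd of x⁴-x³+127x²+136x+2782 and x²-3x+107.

By polynomial division,
  x⁴-x³+127x²+136x+2782 = (x²+2x+26)(x²-3x+107) + (0)
The last nonzero remainder x²-3x+107 is already monic.

x²-3x+107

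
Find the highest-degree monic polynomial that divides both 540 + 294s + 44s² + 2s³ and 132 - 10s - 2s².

1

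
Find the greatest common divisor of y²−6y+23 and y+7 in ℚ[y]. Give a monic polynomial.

1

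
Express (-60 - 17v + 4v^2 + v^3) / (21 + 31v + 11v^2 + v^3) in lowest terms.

(-20 + v + v^2)/(7 + 8v + v^2)

Repeated division with remainder:
  v^3 + 4v^2 - 17v - 60 = (v^3 + 11v^2 + 31v + 21) + (-7v^2 - 48v - 81)
  v^3 + 11v^2 + 31v + 21 = (-(1/7)v - 29/49)(-7v^2 - 48v - 81) + (-(440/49)v - 1320/49)
  -7v^2 - 48v - 81 = ((343/440)v + 1323/440)(-(440/49)v - 1320/49) + (0)
Last nonzero remainder: -(440/49)v - 1320/49. Dividing through by -440/49 gives the monic gcd v + 3.
Cancel v + 3 from numerator and denominator to get the reduced form.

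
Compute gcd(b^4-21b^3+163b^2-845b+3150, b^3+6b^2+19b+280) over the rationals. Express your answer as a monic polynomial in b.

b^2-2b+35

Repeated division with remainder:
  b^4-21b^3+163b^2-845b+3150 = (b-27)(b^3+6b^2+19b+280) + (306b^2-612b+10710)
  b^3+6b^2+19b+280 = ((1/306)b+4/153)(306b^2-612b+10710) + (0)
Last nonzero remainder: 306b^2-612b+10710. Dividing through by 306 gives the monic gcd b^2-2b+35.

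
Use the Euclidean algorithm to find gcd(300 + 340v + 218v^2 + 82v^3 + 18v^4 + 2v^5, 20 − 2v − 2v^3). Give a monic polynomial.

5 + 2v + v^2

Apply the Euclidean algorithm:
  2v^5 + 18v^4 + 82v^3 + 218v^2 + 340v + 300 = (−v^2 − 9v − 40)(−2v^3 − 2v + 20) + (220v^2 + 440v + 1100)
  −2v^3 − 2v + 20 = (−(1/110)v + 1/55)(220v^2 + 440v + 1100) + (0)
Last nonzero remainder: 220v^2 + 440v + 1100. Dividing through by 220 gives the monic gcd v^2 + 2v + 5.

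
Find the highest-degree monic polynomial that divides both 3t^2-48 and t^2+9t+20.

t+4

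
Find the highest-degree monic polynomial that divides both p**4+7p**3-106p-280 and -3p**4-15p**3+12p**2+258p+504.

Euclidean algorithm in ℚ[p]:
  p**4+7p**3-106p-280 = (-1/3)(-3p**4-15p**3+12p**2+258p+504) + (2p**3+4p**2-20p-112)
  -3p**4-15p**3+12p**2+258p+504 = (-(3/2)p-9/2)(2p**3+4p**2-20p-112) + (0)
Last nonzero remainder: 2p**3+4p**2-20p-112. Dividing through by 2 gives the monic gcd p**3+2p**2-10p-56.

p**3+2p**2-10p-56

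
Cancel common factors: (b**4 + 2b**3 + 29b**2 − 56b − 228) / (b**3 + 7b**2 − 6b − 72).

(b**3 + 5b**2 + 44b + 76)/(b**2 + 10b + 24)

Repeated division with remainder:
  b**4 + 2b**3 + 29b**2 − 56b − 228 = (b − 5)(b**3 + 7b**2 − 6b − 72) + (70b**2 − 14b − 588)
  b**3 + 7b**2 − 6b − 72 = ((1/70)b + 18/175)(70b**2 − 14b − 588) + ((96/25)b − 288/25)
  70b**2 − 14b − 588 = ((875/48)b + 1225/24)((96/25)b − 288/25) + (0)
Last nonzero remainder: (96/25)b − 288/25. Dividing through by 96/25 gives the monic gcd b − 3.
Cancel b − 3 from numerator and denominator to get the reduced form.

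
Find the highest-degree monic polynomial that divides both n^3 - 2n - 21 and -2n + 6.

n - 3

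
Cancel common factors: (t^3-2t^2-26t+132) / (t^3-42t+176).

Repeated division with remainder:
  t^3-2t^2-26t+132 = (t^3-42t+176) + (-2t^2+16t-44)
  t^3-42t+176 = (-(1/2)t-4)(-2t^2+16t-44) + (0)
Last nonzero remainder: -2t^2+16t-44. Dividing through by -2 gives the monic gcd t^2-8t+22.
Cancel t^2-8t+22 from numerator and denominator to get the reduced form.

(t+6)/(t+8)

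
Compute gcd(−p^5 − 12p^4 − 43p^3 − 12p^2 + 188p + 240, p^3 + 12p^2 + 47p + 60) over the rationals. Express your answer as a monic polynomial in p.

p^3 + 12p^2 + 47p + 60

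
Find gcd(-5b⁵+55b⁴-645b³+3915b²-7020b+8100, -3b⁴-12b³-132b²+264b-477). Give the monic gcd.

b²-2b+3

Euclidean algorithm in ℚ[b]:
  -5b⁵+55b⁴-645b³+3915b²-7020b+8100 = ((5/3)b-25)(-3b⁴-12b³-132b²+264b-477) + (-725b³+175b²+375b-3825)
  -3b⁴-12b³-132b²+264b-477 = ((3/725)b+369/21025)(-725b³+175b²+375b-3825) + (-(114900/841)b²+(229800/841)b-344700/841)
  -725b³+175b²+375b-3825 = ((24389/4596)b+14297/1532)(-(114900/841)b²+(229800/841)b-344700/841) + (0)
Last nonzero remainder: -(114900/841)b²+(229800/841)b-344700/841. Dividing through by -114900/841 gives the monic gcd b²-2b+3.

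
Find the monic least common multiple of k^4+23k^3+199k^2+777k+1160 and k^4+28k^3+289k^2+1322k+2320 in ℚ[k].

By polynomial division,
  k^4+23k^3+199k^2+777k+1160 = (k^4+28k^3+289k^2+1322k+2320) + (-5k^3-90k^2-545k-1160)
  k^4+28k^3+289k^2+1322k+2320 = (-(1/5)k-2)(-5k^3-90k^2-545k-1160) + (0)
Last nonzero remainder: -5k^3-90k^2-545k-1160. Dividing through by -5 gives the monic gcd k^3+18k^2+109k+232.
Then lcm(f, g) = f·g / gcd(f, g); expanding and making the result monic gives the answer.

k^5+33k^4+429k^3+2767k^2+8930k+11600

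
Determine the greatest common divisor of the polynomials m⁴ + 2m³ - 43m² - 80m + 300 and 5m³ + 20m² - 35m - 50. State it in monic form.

m² + 3m - 10

Repeated division with remainder:
  m⁴ + 2m³ - 43m² - 80m + 300 = ((1/5)m - 2/5)(5m³ + 20m² - 35m - 50) + (-28m² - 84m + 280)
  5m³ + 20m² - 35m - 50 = (-(5/28)m - 5/28)(-28m² - 84m + 280) + (0)
Last nonzero remainder: -28m² - 84m + 280. Dividing through by -28 gives the monic gcd m² + 3m - 10.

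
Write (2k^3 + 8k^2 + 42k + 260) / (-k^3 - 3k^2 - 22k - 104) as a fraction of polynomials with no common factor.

(-2k - 10)/(k + 4)

Apply the Euclidean algorithm:
  2k^3 + 8k^2 + 42k + 260 = (-2)(-k^3 - 3k^2 - 22k - 104) + (2k^2 - 2k + 52)
  -k^3 - 3k^2 - 22k - 104 = (-(1/2)k - 2)(2k^2 - 2k + 52) + (0)
Last nonzero remainder: 2k^2 - 2k + 52. Dividing through by 2 gives the monic gcd k^2 - k + 26.
Cancel k^2 - k + 26 from numerator and denominator to get the reduced form.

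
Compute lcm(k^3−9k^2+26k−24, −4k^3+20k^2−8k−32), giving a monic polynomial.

k^4−8k^3+17k^2+2k−24

Repeated division with remainder:
  k^3−9k^2+26k−24 = (−1/4)(−4k^3+20k^2−8k−32) + (−4k^2+24k−32)
  −4k^3+20k^2−8k−32 = (k+1)(−4k^2+24k−32) + (0)
Last nonzero remainder: −4k^2+24k−32. Dividing through by −4 gives the monic gcd k^2−6k+8.
Then lcm(f, g) = f·g / gcd(f, g); expanding and making the result monic gives the answer.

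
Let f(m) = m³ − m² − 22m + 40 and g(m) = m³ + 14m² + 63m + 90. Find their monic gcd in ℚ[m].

m + 5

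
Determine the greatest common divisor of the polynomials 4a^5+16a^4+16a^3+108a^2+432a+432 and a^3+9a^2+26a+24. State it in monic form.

By polynomial division,
  4a^5+16a^4+16a^3+108a^2+432a+432 = (4a^2-20a+92)(a^3+9a^2+26a+24) + (-296a^2-1480a-1776)
  a^3+9a^2+26a+24 = (-(1/296)a-1/74)(-296a^2-1480a-1776) + (0)
Last nonzero remainder: -296a^2-1480a-1776. Dividing through by -296 gives the monic gcd a^2+5a+6.

a^2+5a+6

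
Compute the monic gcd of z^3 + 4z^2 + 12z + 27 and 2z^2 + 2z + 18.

By polynomial division,
  z^3 + 4z^2 + 12z + 27 = ((1/2)z + 3/2)(2z^2 + 2z + 18) + (0)
Last nonzero remainder: 2z^2 + 2z + 18. Dividing through by 2 gives the monic gcd z^2 + z + 9.

z^2 + z + 9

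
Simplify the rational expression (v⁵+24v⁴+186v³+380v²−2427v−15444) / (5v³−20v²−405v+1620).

Apply the Euclidean algorithm:
  v⁵+24v⁴+186v³+380v²−2427v−15444 = ((1/5)v²+(28/5)v+379/5)(5v³−20v²−405v+1620) + (3840v²+19200v−138240)
  5v³−20v²−405v+1620 = ((1/768)v−3/256)(3840v²+19200v−138240) + (0)
Last nonzero remainder: 3840v²+19200v−138240. Dividing through by 3840 gives the monic gcd v²+5v−36.
Cancel v²+5v−36 from numerator and denominator to get the reduced form.

(v³+19v²+127v+429)/(5v−45)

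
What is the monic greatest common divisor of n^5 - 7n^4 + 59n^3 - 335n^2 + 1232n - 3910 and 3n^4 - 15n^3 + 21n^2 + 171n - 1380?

Apply the Euclidean algorithm:
  n^5 - 7n^4 + 59n^3 - 335n^2 + 1232n - 3910 = ((1/3)n - 2/3)(3n^4 - 15n^3 + 21n^2 + 171n - 1380) + (42n^3 - 378n^2 + 1806n - 4830)
  3n^4 - 15n^3 + 21n^2 + 171n - 1380 = ((1/14)n + 2/7)(42n^3 - 378n^2 + 1806n - 4830) + (0)
Last nonzero remainder: 42n^3 - 378n^2 + 1806n - 4830. Dividing through by 42 gives the monic gcd n^3 - 9n^2 + 43n - 115.

n^3 - 9n^2 + 43n - 115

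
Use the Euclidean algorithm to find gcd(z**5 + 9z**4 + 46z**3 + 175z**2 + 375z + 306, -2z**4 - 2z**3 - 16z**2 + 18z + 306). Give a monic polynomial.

By polynomial division,
  z**5 + 9z**4 + 46z**3 + 175z**2 + 375z + 306 = (-(1/2)z - 4)(-2z**4 - 2z**3 - 16z**2 + 18z + 306) + (30z**3 + 120z**2 + 600z + 1530)
  -2z**4 - 2z**3 - 16z**2 + 18z + 306 = (-(1/15)z + 1/5)(30z**3 + 120z**2 + 600z + 1530) + (0)
Last nonzero remainder: 30z**3 + 120z**2 + 600z + 1530. Dividing through by 30 gives the monic gcd z**3 + 4z**2 + 20z + 51.

z**3 + 4z**2 + 20z + 51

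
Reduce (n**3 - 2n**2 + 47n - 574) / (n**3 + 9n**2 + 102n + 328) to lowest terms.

(n - 7)/(n + 4)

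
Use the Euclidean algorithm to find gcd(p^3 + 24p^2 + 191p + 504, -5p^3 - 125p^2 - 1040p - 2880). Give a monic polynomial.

Apply the Euclidean algorithm:
  p^3 + 24p^2 + 191p + 504 = (-1/5)(-5p^3 - 125p^2 - 1040p - 2880) + (-p^2 - 17p - 72)
  -5p^3 - 125p^2 - 1040p - 2880 = (5p + 40)(-p^2 - 17p - 72) + (0)
Last nonzero remainder: -p^2 - 17p - 72. Dividing through by -1 gives the monic gcd p^2 + 17p + 72.

p^2 + 17p + 72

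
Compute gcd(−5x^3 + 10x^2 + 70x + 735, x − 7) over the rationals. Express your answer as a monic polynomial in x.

x − 7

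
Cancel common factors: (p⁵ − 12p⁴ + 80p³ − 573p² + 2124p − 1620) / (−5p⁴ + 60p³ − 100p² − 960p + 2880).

(−p³ − 44p + 45)/(5p² − 80)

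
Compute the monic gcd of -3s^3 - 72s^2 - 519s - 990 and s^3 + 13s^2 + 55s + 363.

Repeated division with remainder:
  -3s^3 - 72s^2 - 519s - 990 = (-3)(s^3 + 13s^2 + 55s + 363) + (-33s^2 - 354s + 99)
  s^3 + 13s^2 + 55s + 363 = (-(1/33)s - 25/363)(-33s^2 - 354s + 99) + ((4068/121)s + 4068/11)
  -33s^2 - 354s + 99 = (-(1331/1356)s + 121/452)((4068/121)s + 4068/11) + (0)
Last nonzero remainder: (4068/121)s + 4068/11. Dividing through by 4068/121 gives the monic gcd s + 11.

s + 11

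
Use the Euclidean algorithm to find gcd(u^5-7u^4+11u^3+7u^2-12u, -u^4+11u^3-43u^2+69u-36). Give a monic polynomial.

u^3-8u^2+19u-12

Euclidean algorithm in ℚ[u]:
  u^5-7u^4+11u^3+7u^2-12u = (-u-4)(-u^4+11u^3-43u^2+69u-36) + (12u^3-96u^2+228u-144)
  -u^4+11u^3-43u^2+69u-36 = (-(1/12)u+1/4)(12u^3-96u^2+228u-144) + (0)
Last nonzero remainder: 12u^3-96u^2+228u-144. Dividing through by 12 gives the monic gcd u^3-8u^2+19u-12.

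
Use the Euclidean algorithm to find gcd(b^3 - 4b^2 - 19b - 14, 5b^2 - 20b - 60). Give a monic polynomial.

b + 2

Repeated division with remainder:
  b^3 - 4b^2 - 19b - 14 = ((1/5)b)(5b^2 - 20b - 60) + (-7b - 14)
  5b^2 - 20b - 60 = (-(5/7)b + 30/7)(-7b - 14) + (0)
Last nonzero remainder: -7b - 14. Dividing through by -7 gives the monic gcd b + 2.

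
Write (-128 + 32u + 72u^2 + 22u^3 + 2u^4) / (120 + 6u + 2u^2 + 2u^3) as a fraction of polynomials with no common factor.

Apply the Euclidean algorithm:
  2u^4 + 22u^3 + 72u^2 + 32u - 128 = (u + 10)(2u^3 + 2u^2 + 6u + 120) + (46u^2 - 148u - 1328)
  2u^3 + 2u^2 + 6u + 120 = ((1/23)u + 97/529)(46u^2 - 148u - 1328) + ((48074/529)u + 192296/529)
  46u^2 - 148u - 1328 = ((12167/24037)u - 87814/24037)((48074/529)u + 192296/529) + (0)
Last nonzero remainder: (48074/529)u + 192296/529. Dividing through by 48074/529 gives the monic gcd u + 4.
Cancel u + 4 from numerator and denominator to get the reduced form.

(-16 + 8u + 7u^2 + u^3)/(15 - 3u + u^2)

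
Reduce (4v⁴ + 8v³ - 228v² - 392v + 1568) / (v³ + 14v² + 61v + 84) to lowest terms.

(4v² - 36v + 56)/(v + 3)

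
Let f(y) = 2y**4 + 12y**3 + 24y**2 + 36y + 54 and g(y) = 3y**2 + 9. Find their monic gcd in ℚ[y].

Apply the Euclidean algorithm:
  2y**4 + 12y**3 + 24y**2 + 36y + 54 = ((2/3)y**2 + 4y + 6)(3y**2 + 9) + (0)
Last nonzero remainder: 3y**2 + 9. Dividing through by 3 gives the monic gcd y**2 + 3.

y**2 + 3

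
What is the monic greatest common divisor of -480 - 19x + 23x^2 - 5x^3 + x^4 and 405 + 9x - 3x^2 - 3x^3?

-5 + x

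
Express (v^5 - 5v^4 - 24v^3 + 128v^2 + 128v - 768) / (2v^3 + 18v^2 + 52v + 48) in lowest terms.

By polynomial division,
  v^5 - 5v^4 - 24v^3 + 128v^2 + 128v - 768 = ((1/2)v^2 - 7v + 38)(2v^3 + 18v^2 + 52v + 48) + (-216v^2 - 1512v - 2592)
  2v^3 + 18v^2 + 52v + 48 = (-(1/108)v - 1/54)(-216v^2 - 1512v - 2592) + (0)
Last nonzero remainder: -216v^2 - 1512v - 2592. Dividing through by -216 gives the monic gcd v^2 + 7v + 12.
Cancel v^2 + 7v + 12 from numerator and denominator to get the reduced form.

(v^3 - 12v^2 + 48v - 64)/(2v + 4)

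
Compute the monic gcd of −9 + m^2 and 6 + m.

Apply the Euclidean algorithm:
  m^2 − 9 = (m − 6)(m + 6) + (27)
  m + 6 = ((1/27)m + 2/9)(27) + (0)
The last nonzero remainder is the constant 27, so the polynomials are coprime and gcd = 1.

1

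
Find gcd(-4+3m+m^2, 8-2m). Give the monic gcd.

Euclidean algorithm in ℚ[m]:
  m^2+3m-4 = (-(1/2)m-7/2)(-2m+8) + (24)
  -2m+8 = (-(1/12)m+1/3)(24) + (0)
The last nonzero remainder is the constant 24, so the polynomials are coprime and gcd = 1.

1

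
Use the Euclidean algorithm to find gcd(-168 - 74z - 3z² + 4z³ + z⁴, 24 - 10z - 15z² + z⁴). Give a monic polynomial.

Euclidean algorithm in ℚ[z]:
  z⁴ + 4z³ - 3z² - 74z - 168 = (z⁴ - 15z² - 10z + 24) + (4z³ + 12z² - 64z - 192)
  z⁴ - 15z² - 10z + 24 = ((1/4)z - 3/4)(4z³ + 12z² - 64z - 192) + (10z² - 10z - 120)
  4z³ + 12z² - 64z - 192 = ((2/5)z + 8/5)(10z² - 10z - 120) + (0)
Last nonzero remainder: 10z² - 10z - 120. Dividing through by 10 gives the monic gcd z² - z - 12.

-12 - z + z²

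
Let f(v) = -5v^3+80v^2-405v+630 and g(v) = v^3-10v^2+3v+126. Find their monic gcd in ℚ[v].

Apply the Euclidean algorithm:
  -5v^3+80v^2-405v+630 = (-5)(v^3-10v^2+3v+126) + (30v^2-390v+1260)
  v^3-10v^2+3v+126 = ((1/30)v+1/10)(30v^2-390v+1260) + (0)
Last nonzero remainder: 30v^2-390v+1260. Dividing through by 30 gives the monic gcd v^2-13v+42.

v^2-13v+42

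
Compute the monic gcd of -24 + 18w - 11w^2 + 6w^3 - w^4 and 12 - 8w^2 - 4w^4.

By polynomial division,
  -w^4 + 6w^3 - 11w^2 + 18w - 24 = (1/4)(-4w^4 - 8w^2 + 12) + (6w^3 - 9w^2 + 18w - 27)
  -4w^4 - 8w^2 + 12 = (-(2/3)w - 1)(6w^3 - 9w^2 + 18w - 27) + (-5w^2 - 15)
  6w^3 - 9w^2 + 18w - 27 = (-(6/5)w + 9/5)(-5w^2 - 15) + (0)
Last nonzero remainder: -5w^2 - 15. Dividing through by -5 gives the monic gcd w^2 + 3.

3 + w^2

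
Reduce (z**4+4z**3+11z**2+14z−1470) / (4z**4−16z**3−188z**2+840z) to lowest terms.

Euclidean algorithm in ℚ[z]:
  z**4+4z**3+11z**2+14z−1470 = (1/4)(4z**4−16z**3−188z**2+840z) + (8z**3+58z**2−196z−1470)
  4z**4−16z**3−188z**2+840z = ((1/2)z−45/8)(8z**3+58z**2−196z−1470) + ((945/4)z**2+(945/2)z−33075/4)
  8z**3+58z**2−196z−1470 = ((32/945)z+8/45)((945/4)z**2+(945/2)z−33075/4) + (0)
Last nonzero remainder: (945/4)z**2+(945/2)z−33075/4. Dividing through by 945/4 gives the monic gcd z**2+2z−35.
Cancel z**2+2z−35 from numerator and denominator to get the reduced form.

(z**2+2z+42)/(4z**2−24z)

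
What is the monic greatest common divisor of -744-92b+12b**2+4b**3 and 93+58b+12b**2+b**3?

Repeated division with remainder:
  4b**3+12b**2-92b-744 = (4)(b**3+12b**2+58b+93) + (-36b**2-324b-1116)
  b**3+12b**2+58b+93 = (-(1/36)b-1/12)(-36b**2-324b-1116) + (0)
Last nonzero remainder: -36b**2-324b-1116. Dividing through by -36 gives the monic gcd b**2+9b+31.

31+9b+b**2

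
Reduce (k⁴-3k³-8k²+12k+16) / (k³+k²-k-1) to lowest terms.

Euclidean algorithm in ℚ[k]:
  k⁴-3k³-8k²+12k+16 = (k-4)(k³+k²-k-1) + (-3k²+9k+12)
  k³+k²-k-1 = (-(1/3)k-4/3)(-3k²+9k+12) + (15k+15)
  -3k²+9k+12 = (-(1/5)k+4/5)(15k+15) + (0)
Last nonzero remainder: 15k+15. Dividing through by 15 gives the monic gcd k+1.
Cancel k+1 from numerator and denominator to get the reduced form.

(k³-4k²-4k+16)/(k²-1)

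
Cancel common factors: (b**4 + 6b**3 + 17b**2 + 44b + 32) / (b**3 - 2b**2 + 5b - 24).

Euclidean algorithm in ℚ[b]:
  b**4 + 6b**3 + 17b**2 + 44b + 32 = (b + 8)(b**3 - 2b**2 + 5b - 24) + (28b**2 + 28b + 224)
  b**3 - 2b**2 + 5b - 24 = ((1/28)b - 3/28)(28b**2 + 28b + 224) + (0)
Last nonzero remainder: 28b**2 + 28b + 224. Dividing through by 28 gives the monic gcd b**2 + b + 8.
Cancel b**2 + b + 8 from numerator and denominator to get the reduced form.

(b**2 + 5b + 4)/(b - 3)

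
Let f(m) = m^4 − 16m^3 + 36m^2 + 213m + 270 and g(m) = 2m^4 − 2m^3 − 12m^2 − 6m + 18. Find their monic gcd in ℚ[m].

m^2 + 3m + 3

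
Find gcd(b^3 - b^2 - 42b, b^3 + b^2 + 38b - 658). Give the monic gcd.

Euclidean algorithm in ℚ[b]:
  b^3 - b^2 - 42b = (b^3 + b^2 + 38b - 658) + (-2b^2 - 80b + 658)
  b^3 + b^2 + 38b - 658 = (-(1/2)b + 39/2)(-2b^2 - 80b + 658) + (1927b - 13489)
  -2b^2 - 80b + 658 = (-(2/1927)b - 2/41)(1927b - 13489) + (0)
Last nonzero remainder: 1927b - 13489. Dividing through by 1927 gives the monic gcd b - 7.

b - 7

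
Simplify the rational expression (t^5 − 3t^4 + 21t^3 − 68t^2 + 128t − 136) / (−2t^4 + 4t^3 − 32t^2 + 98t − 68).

(−t^2 + 2t − 4)/(2t − 2)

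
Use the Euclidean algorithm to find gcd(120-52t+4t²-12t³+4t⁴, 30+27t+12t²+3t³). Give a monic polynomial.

5+2t+t²

Repeated division with remainder:
  4t⁴-12t³+4t²-52t+120 = ((4/3)t-28/3)(3t³+12t²+27t+30) + (80t²+160t+400)
  3t³+12t²+27t+30 = ((3/80)t+3/40)(80t²+160t+400) + (0)
Last nonzero remainder: 80t²+160t+400. Dividing through by 80 gives the monic gcd t²+2t+5.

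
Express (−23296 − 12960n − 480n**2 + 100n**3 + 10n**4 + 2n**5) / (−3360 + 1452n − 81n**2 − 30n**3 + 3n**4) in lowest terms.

Apply the Euclidean algorithm:
  2n**5 + 10n**4 + 100n**3 − 480n**2 − 12960n − 23296 = ((2/3)n + 10)(3n**4 − 30n**3 − 81n**2 + 1452n − 3360) + (454n**3 − 638n**2 − 25240n + 10304)
  3n**4 − 30n**3 − 81n**2 + 1452n − 3360 = ((3/454)n − 5853/103058)(454n**3 − 638n**2 − 25240n + 10304) + ((2553264/51529)n**2 − (2553264/51529)n − 142982784/51529)
  454n**3 − 638n**2 − 25240n + 10304 = ((11697083/1276632)n − 1185167/319158)((2553264/51529)n**2 − (2553264/51529)n − 142982784/51529) + (0)
Last nonzero remainder: (2553264/51529)n**2 − (2553264/51529)n − 142982784/51529. Dividing through by 2553264/51529 gives the monic gcd n**2 − n − 56.
Cancel n**2 − n − 56 from numerator and denominator to get the reduced form.

(416 + 224n + 12n**2 + 2n**3)/(60 − 27n + 3n**2)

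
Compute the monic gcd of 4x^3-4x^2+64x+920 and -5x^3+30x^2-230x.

x^2-6x+46

By polynomial division,
  4x^3-4x^2+64x+920 = (-4/5)(-5x^3+30x^2-230x) + (20x^2-120x+920)
  -5x^3+30x^2-230x = (-(1/4)x)(20x^2-120x+920) + (0)
Last nonzero remainder: 20x^2-120x+920. Dividing through by 20 gives the monic gcd x^2-6x+46.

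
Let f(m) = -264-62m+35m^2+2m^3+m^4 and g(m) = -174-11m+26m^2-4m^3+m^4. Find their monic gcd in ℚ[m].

-6-m+m^2

Repeated division with remainder:
  m^4+2m^3+35m^2-62m-264 = (m^4-4m^3+26m^2-11m-174) + (6m^3+9m^2-51m-90)
  m^4-4m^3+26m^2-11m-174 = ((1/6)m-11/12)(6m^3+9m^2-51m-90) + ((171/4)m^2-(171/4)m-513/2)
  6m^3+9m^2-51m-90 = ((8/57)m+20/57)((171/4)m^2-(171/4)m-513/2) + (0)
Last nonzero remainder: (171/4)m^2-(171/4)m-513/2. Dividing through by 171/4 gives the monic gcd m^2-m-6.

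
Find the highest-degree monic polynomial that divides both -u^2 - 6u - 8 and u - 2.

1

By polynomial division,
  -u^2 - 6u - 8 = (-u - 8)(u - 2) + (-24)
  u - 2 = (-(1/24)u + 1/12)(-24) + (0)
The last nonzero remainder is the constant -24, so the polynomials are coprime and gcd = 1.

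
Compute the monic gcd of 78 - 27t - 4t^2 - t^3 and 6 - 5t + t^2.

Repeated division with remainder:
  -t^3 - 4t^2 - 27t + 78 = (-t - 9)(t^2 - 5t + 6) + (-66t + 132)
  t^2 - 5t + 6 = (-(1/66)t + 1/22)(-66t + 132) + (0)
Last nonzero remainder: -66t + 132. Dividing through by -66 gives the monic gcd t - 2.

-2 + t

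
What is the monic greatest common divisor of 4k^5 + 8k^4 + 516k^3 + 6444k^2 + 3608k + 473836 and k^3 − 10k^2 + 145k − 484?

Euclidean algorithm in ℚ[k]:
  4k^5 + 8k^4 + 516k^3 + 6444k^2 + 3608k + 473836 = (4k^2 + 48k + 416)(k^3 − 10k^2 + 145k − 484) + (5580k^2 − 33480k + 675180)
  k^3 − 10k^2 + 145k − 484 = ((1/5580)k − 1/1395)(5580k^2 − 33480k + 675180) + (0)
Last nonzero remainder: 5580k^2 − 33480k + 675180. Dividing through by 5580 gives the monic gcd k^2 − 6k + 121.

k^2 − 6k + 121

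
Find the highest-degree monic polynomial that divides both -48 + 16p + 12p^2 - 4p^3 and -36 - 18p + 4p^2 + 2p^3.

-6 - p + p^2

Euclidean algorithm in ℚ[p]:
  -4p^3 + 12p^2 + 16p - 48 = (-2)(2p^3 + 4p^2 - 18p - 36) + (20p^2 - 20p - 120)
  2p^3 + 4p^2 - 18p - 36 = ((1/10)p + 3/10)(20p^2 - 20p - 120) + (0)
Last nonzero remainder: 20p^2 - 20p - 120. Dividing through by 20 gives the monic gcd p^2 - p - 6.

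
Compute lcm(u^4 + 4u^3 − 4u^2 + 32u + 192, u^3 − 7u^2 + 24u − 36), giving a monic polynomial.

u^5 + u^4 − 16u^3 + 44u^2 + 96u − 576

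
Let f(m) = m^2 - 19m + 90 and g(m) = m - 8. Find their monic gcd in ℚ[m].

1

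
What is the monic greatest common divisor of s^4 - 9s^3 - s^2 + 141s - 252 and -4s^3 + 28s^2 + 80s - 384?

Apply the Euclidean algorithm:
  s^4 - 9s^3 - s^2 + 141s - 252 = (-(1/4)s + 1/2)(-4s^3 + 28s^2 + 80s - 384) + (5s^2 + 5s - 60)
  -4s^3 + 28s^2 + 80s - 384 = (-(4/5)s + 32/5)(5s^2 + 5s - 60) + (0)
Last nonzero remainder: 5s^2 + 5s - 60. Dividing through by 5 gives the monic gcd s^2 + s - 12.

s^2 + s - 12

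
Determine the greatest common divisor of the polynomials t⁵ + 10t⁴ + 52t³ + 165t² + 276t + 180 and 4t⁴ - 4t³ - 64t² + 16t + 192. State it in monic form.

Repeated division with remainder:
  t⁵ + 10t⁴ + 52t³ + 165t² + 276t + 180 = ((1/4)t + 11/4)(4t⁴ - 4t³ - 64t² + 16t + 192) + (79t³ + 337t² + 184t - 348)
  4t⁴ - 4t³ - 64t² + 16t + 192 = ((4/79)t - 1664/6241)(79t³ + 337t² + 184t - 348) + ((103200/6241)t² + (516000/6241)t + 619200/6241)
  79t³ + 337t² + 184t - 348 = ((493039/103200)t - 180989/51600)((103200/6241)t² + (516000/6241)t + 619200/6241) + (0)
Last nonzero remainder: (103200/6241)t² + (516000/6241)t + 619200/6241. Dividing through by 103200/6241 gives the monic gcd t² + 5t + 6.

t² + 5t + 6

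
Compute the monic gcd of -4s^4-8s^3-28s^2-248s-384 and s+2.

Repeated division with remainder:
  -4s^4-8s^3-28s^2-248s-384 = (-4s^3-28s-192)(s+2) + (0)
The last nonzero remainder s+2 is already monic.

s+2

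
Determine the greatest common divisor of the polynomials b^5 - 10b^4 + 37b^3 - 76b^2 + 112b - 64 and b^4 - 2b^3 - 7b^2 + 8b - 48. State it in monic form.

b^3 - 5b^2 + 8b - 16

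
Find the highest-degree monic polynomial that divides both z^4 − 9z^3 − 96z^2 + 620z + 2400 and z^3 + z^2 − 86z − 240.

z^3 + z^2 − 86z − 240

Apply the Euclidean algorithm:
  z^4 − 9z^3 − 96z^2 + 620z + 2400 = (z − 10)(z^3 + z^2 − 86z − 240) + (0)
The last nonzero remainder z^3 + z^2 − 86z − 240 is already monic.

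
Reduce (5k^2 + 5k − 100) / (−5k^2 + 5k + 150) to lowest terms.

(−k + 4)/(k − 6)

By polynomial division,
  5k^2 + 5k − 100 = (−1)(−5k^2 + 5k + 150) + (10k + 50)
  −5k^2 + 5k + 150 = (−(1/2)k + 3)(10k + 50) + (0)
Last nonzero remainder: 10k + 50. Dividing through by 10 gives the monic gcd k + 5.
Cancel k + 5 from numerator and denominator to get the reduced form.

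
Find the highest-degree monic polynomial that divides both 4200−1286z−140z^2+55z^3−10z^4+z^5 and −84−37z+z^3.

−28−3z+z^2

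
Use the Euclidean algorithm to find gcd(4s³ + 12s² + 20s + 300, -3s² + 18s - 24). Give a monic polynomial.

1

By polynomial division,
  4s³ + 12s² + 20s + 300 = (-(4/3)s - 12)(-3s² + 18s - 24) + (204s + 12)
  -3s² + 18s - 24 = (-(1/68)s + 103/1156)(204s + 12) + (-7245/289)
  204s + 12 = (-(19652/2415)s - 1156/2415)(-7245/289) + (0)
The last nonzero remainder is the constant -7245/289, so the polynomials are coprime and gcd = 1.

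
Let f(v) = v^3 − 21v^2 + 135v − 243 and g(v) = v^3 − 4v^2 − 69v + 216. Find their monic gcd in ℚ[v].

v^2 − 12v + 27

By polynomial division,
  v^3 − 21v^2 + 135v − 243 = (v^3 − 4v^2 − 69v + 216) + (−17v^2 + 204v − 459)
  v^3 − 4v^2 − 69v + 216 = (−(1/17)v − 8/17)(−17v^2 + 204v − 459) + (0)
Last nonzero remainder: −17v^2 + 204v − 459. Dividing through by −17 gives the monic gcd v^2 − 12v + 27.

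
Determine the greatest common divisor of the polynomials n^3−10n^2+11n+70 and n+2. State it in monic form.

n+2

By polynomial division,
  n^3−10n^2+11n+70 = (n^2−12n+35)(n+2) + (0)
The last nonzero remainder n+2 is already monic.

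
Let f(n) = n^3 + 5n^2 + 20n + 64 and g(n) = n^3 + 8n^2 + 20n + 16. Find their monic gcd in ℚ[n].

n + 4

By polynomial division,
  n^3 + 5n^2 + 20n + 64 = (n^3 + 8n^2 + 20n + 16) + (-3n^2 + 48)
  n^3 + 8n^2 + 20n + 16 = (-(1/3)n - 8/3)(-3n^2 + 48) + (36n + 144)
  -3n^2 + 48 = (-(1/12)n + 1/3)(36n + 144) + (0)
Last nonzero remainder: 36n + 144. Dividing through by 36 gives the monic gcd n + 4.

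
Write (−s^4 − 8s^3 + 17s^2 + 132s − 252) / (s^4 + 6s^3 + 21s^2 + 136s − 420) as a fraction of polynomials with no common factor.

(−s^2 − 3s + 18)/(s^2 + s + 30)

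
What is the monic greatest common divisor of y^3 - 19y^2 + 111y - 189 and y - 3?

y - 3

Repeated division with remainder:
  y^3 - 19y^2 + 111y - 189 = (y^2 - 16y + 63)(y - 3) + (0)
The last nonzero remainder y - 3 is already monic.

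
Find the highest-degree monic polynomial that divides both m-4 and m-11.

Euclidean algorithm in ℚ[m]:
  m-4 = (m-11) + (7)
  m-11 = ((1/7)m-11/7)(7) + (0)
The last nonzero remainder is the constant 7, so the polynomials are coprime and gcd = 1.

1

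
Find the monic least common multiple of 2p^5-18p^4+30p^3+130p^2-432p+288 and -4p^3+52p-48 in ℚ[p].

Repeated division with remainder:
  2p^5-18p^4+30p^3+130p^2-432p+288 = (-(1/2)p^2+(9/2)p-14)(-4p^3+52p-48) + (-128p^2+512p-384)
  -4p^3+52p-48 = ((1/32)p+1/8)(-128p^2+512p-384) + (0)
Last nonzero remainder: -128p^2+512p-384. Dividing through by -128 gives the monic gcd p^2-4p+3.
Then lcm(f, g) = f·g / gcd(f, g); expanding and making the result monic gives the answer.

p^6-5p^5-21p^4+125p^3+44p^2-720p+576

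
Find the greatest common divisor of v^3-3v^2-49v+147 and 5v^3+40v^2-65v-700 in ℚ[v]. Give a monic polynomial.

v+7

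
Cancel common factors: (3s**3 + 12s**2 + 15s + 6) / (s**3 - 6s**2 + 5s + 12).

(3s**2 + 9s + 6)/(s**2 - 7s + 12)

Apply the Euclidean algorithm:
  3s**3 + 12s**2 + 15s + 6 = (3)(s**3 - 6s**2 + 5s + 12) + (30s**2 - 30)
  s**3 - 6s**2 + 5s + 12 = ((1/30)s - 1/5)(30s**2 - 30) + (6s + 6)
  30s**2 - 30 = (5s - 5)(6s + 6) + (0)
Last nonzero remainder: 6s + 6. Dividing through by 6 gives the monic gcd s + 1.
Cancel s + 1 from numerator and denominator to get the reduced form.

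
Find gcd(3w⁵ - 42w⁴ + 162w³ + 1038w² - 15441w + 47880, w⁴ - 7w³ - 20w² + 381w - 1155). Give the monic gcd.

w² + 2w - 35

Euclidean algorithm in ℚ[w]:
  3w⁵ - 42w⁴ + 162w³ + 1038w² - 15441w + 47880 = (3w - 21)(w⁴ - 7w³ - 20w² + 381w - 1155) + (75w³ - 525w² - 3975w + 23625)
  w⁴ - 7w³ - 20w² + 381w - 1155 = ((1/75)w)(75w³ - 525w² - 3975w + 23625) + (33w² + 66w - 1155)
  75w³ - 525w² - 3975w + 23625 = ((25/11)w - 225/11)(33w² + 66w - 1155) + (0)
Last nonzero remainder: 33w² + 66w - 1155. Dividing through by 33 gives the monic gcd w² + 2w - 35.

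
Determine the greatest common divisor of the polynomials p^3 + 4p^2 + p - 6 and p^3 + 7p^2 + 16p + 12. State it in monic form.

By polynomial division,
  p^3 + 4p^2 + p - 6 = (p^3 + 7p^2 + 16p + 12) + (-3p^2 - 15p - 18)
  p^3 + 7p^2 + 16p + 12 = (-(1/3)p - 2/3)(-3p^2 - 15p - 18) + (0)
Last nonzero remainder: -3p^2 - 15p - 18. Dividing through by -3 gives the monic gcd p^2 + 5p + 6.

p^2 + 5p + 6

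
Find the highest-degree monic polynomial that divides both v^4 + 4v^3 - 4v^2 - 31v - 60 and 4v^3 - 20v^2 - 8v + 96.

By polynomial division,
  v^4 + 4v^3 - 4v^2 - 31v - 60 = ((1/4)v + 9/4)(4v^3 - 20v^2 - 8v + 96) + (43v^2 - 37v - 276)
  4v^3 - 20v^2 - 8v + 96 = ((4/43)v - 712/1849)(43v^2 - 37v - 276) + ((6336/1849)v - 19008/1849)
  43v^2 - 37v - 276 = ((79507/6336)v + 42527/1584)((6336/1849)v - 19008/1849) + (0)
Last nonzero remainder: (6336/1849)v - 19008/1849. Dividing through by 6336/1849 gives the monic gcd v - 3.

v - 3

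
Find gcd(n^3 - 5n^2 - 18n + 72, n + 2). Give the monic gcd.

1

By polynomial division,
  n^3 - 5n^2 - 18n + 72 = (n^2 - 7n - 4)(n + 2) + (80)
  n + 2 = ((1/80)n + 1/40)(80) + (0)
The last nonzero remainder is the constant 80, so the polynomials are coprime and gcd = 1.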